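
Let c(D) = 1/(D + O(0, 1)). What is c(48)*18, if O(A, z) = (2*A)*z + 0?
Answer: 3/8 ≈ 0.37500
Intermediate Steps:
O(A, z) = 2*A*z (O(A, z) = 2*A*z + 0 = 2*A*z)
c(D) = 1/D (c(D) = 1/(D + 2*0*1) = 1/(D + 0) = 1/D)
c(48)*18 = 18/48 = (1/48)*18 = 3/8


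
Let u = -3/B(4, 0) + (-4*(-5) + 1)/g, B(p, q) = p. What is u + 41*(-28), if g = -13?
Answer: -59819/52 ≈ -1150.4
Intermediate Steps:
u = -123/52 (u = -3/4 + (-4*(-5) + 1)/(-13) = -3*¼ + (20 + 1)*(-1/13) = -¾ + 21*(-1/13) = -¾ - 21/13 = -123/52 ≈ -2.3654)
u + 41*(-28) = -123/52 + 41*(-28) = -123/52 - 1148 = -59819/52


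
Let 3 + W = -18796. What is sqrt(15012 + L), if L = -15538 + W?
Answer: 5*I*sqrt(773) ≈ 139.01*I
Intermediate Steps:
W = -18799 (W = -3 - 18796 = -18799)
L = -34337 (L = -15538 - 18799 = -34337)
sqrt(15012 + L) = sqrt(15012 - 34337) = sqrt(-19325) = 5*I*sqrt(773)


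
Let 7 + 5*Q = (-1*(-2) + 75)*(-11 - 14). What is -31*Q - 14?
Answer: 59822/5 ≈ 11964.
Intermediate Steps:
Q = -1932/5 (Q = -7/5 + ((-1*(-2) + 75)*(-11 - 14))/5 = -7/5 + ((2 + 75)*(-25))/5 = -7/5 + (77*(-25))/5 = -7/5 + (⅕)*(-1925) = -7/5 - 385 = -1932/5 ≈ -386.40)
-31*Q - 14 = -31*(-1932/5) - 14 = 59892/5 - 14 = 59822/5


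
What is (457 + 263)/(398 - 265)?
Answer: 720/133 ≈ 5.4135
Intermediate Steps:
(457 + 263)/(398 - 265) = 720/133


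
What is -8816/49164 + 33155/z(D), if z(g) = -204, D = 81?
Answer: -7999171/49164 ≈ -162.70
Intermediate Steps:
-8816/49164 + 33155/z(D) = -8816/49164 + 33155/(-204) = -8816*1/49164 + 33155*(-1/204) = -2204/12291 - 33155/204 = -7999171/49164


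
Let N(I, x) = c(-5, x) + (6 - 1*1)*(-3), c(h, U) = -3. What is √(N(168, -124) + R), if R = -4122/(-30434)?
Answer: 3*I*√459629485/15217 ≈ 4.2266*I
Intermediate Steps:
R = 2061/15217 (R = -4122*(-1/30434) = 2061/15217 ≈ 0.13544)
N(I, x) = -18 (N(I, x) = -3 + (6 - 1*1)*(-3) = -3 + (6 - 1)*(-3) = -3 + 5*(-3) = -3 - 15 = -18)
√(N(168, -124) + R) = √(-18 + 2061/15217) = √(-271845/15217) = 3*I*√459629485/15217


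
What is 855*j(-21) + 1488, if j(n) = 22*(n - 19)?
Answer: -750912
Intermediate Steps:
j(n) = -418 + 22*n (j(n) = 22*(-19 + n) = -418 + 22*n)
855*j(-21) + 1488 = 855*(-418 + 22*(-21)) + 1488 = 855*(-418 - 462) + 1488 = 855*(-880) + 1488 = -752400 + 1488 = -750912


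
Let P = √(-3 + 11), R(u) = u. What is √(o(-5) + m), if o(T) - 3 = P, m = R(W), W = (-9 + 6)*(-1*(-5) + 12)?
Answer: √(-48 + 2*√2) ≈ 6.721*I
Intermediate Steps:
W = -51 (W = -3*(5 + 12) = -3*17 = -51)
m = -51
P = 2*√2 (P = √8 = 2*√2 ≈ 2.8284)
o(T) = 3 + 2*√2
√(o(-5) + m) = √((3 + 2*√2) - 51) = √(-48 + 2*√2)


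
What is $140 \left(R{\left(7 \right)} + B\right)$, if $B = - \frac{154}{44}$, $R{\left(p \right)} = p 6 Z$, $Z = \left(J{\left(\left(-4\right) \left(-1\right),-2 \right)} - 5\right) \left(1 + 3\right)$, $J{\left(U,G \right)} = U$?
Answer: $-24010$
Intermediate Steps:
$Z = -4$ ($Z = \left(\left(-4\right) \left(-1\right) - 5\right) \left(1 + 3\right) = \left(4 - 5\right) 4 = \left(-1\right) 4 = -4$)
$R{\left(p \right)} = - 24 p$ ($R{\left(p \right)} = p 6 \left(-4\right) = 6 p \left(-4\right) = - 24 p$)
$B = - \frac{7}{2}$ ($B = \left(-154\right) \frac{1}{44} = - \frac{7}{2} \approx -3.5$)
$140 \left(R{\left(7 \right)} + B\right) = 140 \left(\left(-24\right) 7 - \frac{7}{2}\right) = 140 \left(-168 - \frac{7}{2}\right) = 140 \left(- \frac{343}{2}\right) = -24010$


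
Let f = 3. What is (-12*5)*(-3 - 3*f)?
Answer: 720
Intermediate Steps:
(-12*5)*(-3 - 3*f) = (-12*5)*(-3 - 3*3) = -60*(-3 - 9) = -60*(-12) = 720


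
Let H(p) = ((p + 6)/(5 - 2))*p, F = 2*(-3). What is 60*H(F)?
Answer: 0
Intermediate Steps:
F = -6
H(p) = p*(2 + p/3) (H(p) = ((6 + p)/3)*p = ((6 + p)*(⅓))*p = (2 + p/3)*p = p*(2 + p/3))
60*H(F) = 60*((⅓)*(-6)*(6 - 6)) = 60*((⅓)*(-6)*0) = 60*0 = 0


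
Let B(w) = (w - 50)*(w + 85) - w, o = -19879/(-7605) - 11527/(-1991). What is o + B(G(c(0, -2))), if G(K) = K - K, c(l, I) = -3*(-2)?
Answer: -64224366826/15141555 ≈ -4241.6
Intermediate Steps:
c(l, I) = 6
G(K) = 0
o = 127241924/15141555 (o = -19879*(-1/7605) - 11527*(-1/1991) = 19879/7605 + 11527/1991 = 127241924/15141555 ≈ 8.4035)
B(w) = -w + (-50 + w)*(85 + w) (B(w) = (-50 + w)*(85 + w) - w = -w + (-50 + w)*(85 + w))
o + B(G(c(0, -2))) = 127241924/15141555 + (-4250 + 0**2 + 34*0) = 127241924/15141555 + (-4250 + 0 + 0) = 127241924/15141555 - 4250 = -64224366826/15141555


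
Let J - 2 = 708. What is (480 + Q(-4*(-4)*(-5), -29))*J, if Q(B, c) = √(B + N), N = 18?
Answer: 340800 + 710*I*√62 ≈ 3.408e+5 + 5590.5*I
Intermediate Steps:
J = 710 (J = 2 + 708 = 710)
Q(B, c) = √(18 + B) (Q(B, c) = √(B + 18) = √(18 + B))
(480 + Q(-4*(-4)*(-5), -29))*J = (480 + √(18 - 4*(-4)*(-5)))*710 = (480 + √(18 + 16*(-5)))*710 = (480 + √(18 - 80))*710 = (480 + √(-62))*710 = (480 + I*√62)*710 = 340800 + 710*I*√62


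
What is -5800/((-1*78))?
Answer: 2900/39 ≈ 74.359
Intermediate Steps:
-5800/((-1*78)) = -5800/(-78) = -5800*(-1/78) = 2900/39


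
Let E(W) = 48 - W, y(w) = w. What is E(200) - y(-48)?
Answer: -104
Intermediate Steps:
E(200) - y(-48) = (48 - 1*200) - 1*(-48) = (48 - 200) + 48 = -152 + 48 = -104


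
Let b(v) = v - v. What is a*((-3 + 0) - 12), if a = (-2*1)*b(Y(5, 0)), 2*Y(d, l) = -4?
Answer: 0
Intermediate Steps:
Y(d, l) = -2 (Y(d, l) = (½)*(-4) = -2)
b(v) = 0
a = 0 (a = -2*1*0 = -2*0 = 0)
a*((-3 + 0) - 12) = 0*((-3 + 0) - 12) = 0*(-3 - 12) = 0*(-15) = 0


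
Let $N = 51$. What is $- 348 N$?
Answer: $-17748$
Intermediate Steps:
$- 348 N = \left(-348\right) 51 = -17748$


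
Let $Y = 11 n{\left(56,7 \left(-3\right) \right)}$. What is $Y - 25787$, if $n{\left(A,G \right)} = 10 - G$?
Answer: $-25446$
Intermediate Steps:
$Y = 341$ ($Y = 11 \left(10 - 7 \left(-3\right)\right) = 11 \left(10 - -21\right) = 11 \left(10 + 21\right) = 11 \cdot 31 = 341$)
$Y - 25787 = 341 - 25787 = -25446$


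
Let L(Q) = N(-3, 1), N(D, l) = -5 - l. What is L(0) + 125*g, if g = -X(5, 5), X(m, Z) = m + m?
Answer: -1256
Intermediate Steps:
X(m, Z) = 2*m
L(Q) = -6 (L(Q) = -5 - 1*1 = -5 - 1 = -6)
g = -10 (g = -2*5 = -1*10 = -10)
L(0) + 125*g = -6 + 125*(-10) = -6 - 1250 = -1256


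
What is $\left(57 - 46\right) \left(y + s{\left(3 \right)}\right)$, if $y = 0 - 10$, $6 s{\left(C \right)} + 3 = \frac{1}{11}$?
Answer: $- \frac{346}{3} \approx -115.33$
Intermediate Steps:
$s{\left(C \right)} = - \frac{16}{33}$ ($s{\left(C \right)} = - \frac{1}{2} + \frac{1}{6 \cdot 11} = - \frac{1}{2} + \frac{1}{6} \cdot \frac{1}{11} = - \frac{1}{2} + \frac{1}{66} = - \frac{16}{33}$)
$y = -10$
$\left(57 - 46\right) \left(y + s{\left(3 \right)}\right) = \left(57 - 46\right) \left(-10 - \frac{16}{33}\right) = \left(57 - 46\right) \left(- \frac{346}{33}\right) = 11 \left(- \frac{346}{33}\right) = - \frac{346}{3}$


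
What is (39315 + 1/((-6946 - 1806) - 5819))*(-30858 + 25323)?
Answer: -352308201360/1619 ≈ -2.1761e+8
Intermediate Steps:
(39315 + 1/((-6946 - 1806) - 5819))*(-30858 + 25323) = (39315 + 1/(-8752 - 5819))*(-5535) = (39315 + 1/(-14571))*(-5535) = (39315 - 1/14571)*(-5535) = (572858864/14571)*(-5535) = -352308201360/1619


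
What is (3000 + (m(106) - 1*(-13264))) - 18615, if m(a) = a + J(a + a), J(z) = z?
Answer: -2033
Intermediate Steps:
m(a) = 3*a (m(a) = a + (a + a) = a + 2*a = 3*a)
(3000 + (m(106) - 1*(-13264))) - 18615 = (3000 + (3*106 - 1*(-13264))) - 18615 = (3000 + (318 + 13264)) - 18615 = (3000 + 13582) - 18615 = 16582 - 18615 = -2033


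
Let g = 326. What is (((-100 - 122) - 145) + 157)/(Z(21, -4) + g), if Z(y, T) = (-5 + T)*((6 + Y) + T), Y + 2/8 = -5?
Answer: -120/203 ≈ -0.59113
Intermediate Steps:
Y = -21/4 (Y = -¼ - 5 = -21/4 ≈ -5.2500)
Z(y, T) = (-5 + T)*(¾ + T) (Z(y, T) = (-5 + T)*((6 - 21/4) + T) = (-5 + T)*(¾ + T))
(((-100 - 122) - 145) + 157)/(Z(21, -4) + g) = (((-100 - 122) - 145) + 157)/((-15/4 + (-4)² - 17/4*(-4)) + 326) = ((-222 - 145) + 157)/((-15/4 + 16 + 17) + 326) = (-367 + 157)/(117/4 + 326) = -210/1421/4 = -210*4/1421 = -120/203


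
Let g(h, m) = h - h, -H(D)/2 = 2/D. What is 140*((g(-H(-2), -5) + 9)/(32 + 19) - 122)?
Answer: -289940/17 ≈ -17055.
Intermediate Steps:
H(D) = -4/D
g(h, m) = 0
140*((g(-H(-2), -5) + 9)/(32 + 19) - 122) = 140*((0 + 9)/(32 + 19) - 122) = 140*(9/51 - 122) = 140*(9*(1/51) - 122) = 140*(3/17 - 122) = 140*(-2071/17) = -289940/17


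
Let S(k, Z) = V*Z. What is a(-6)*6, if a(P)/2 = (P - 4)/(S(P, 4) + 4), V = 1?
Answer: -15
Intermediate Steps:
S(k, Z) = Z (S(k, Z) = 1*Z = Z)
a(P) = -1 + P/4 (a(P) = 2*((P - 4)/(4 + 4)) = 2*((-4 + P)/8) = 2*((-4 + P)*(⅛)) = 2*(-½ + P/8) = -1 + P/4)
a(-6)*6 = (-1 + (¼)*(-6))*6 = (-1 - 3/2)*6 = -5/2*6 = -15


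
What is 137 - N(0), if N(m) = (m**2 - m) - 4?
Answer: 141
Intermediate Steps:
N(m) = -4 + m**2 - m
137 - N(0) = 137 - (-4 + 0**2 - 1*0) = 137 - (-4 + 0 + 0) = 137 - 1*(-4) = 137 + 4 = 141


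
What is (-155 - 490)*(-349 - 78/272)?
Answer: 30639435/136 ≈ 2.2529e+5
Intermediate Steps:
(-155 - 490)*(-349 - 78/272) = -645*(-349 - 78*1/272) = -645*(-349 - 39/136) = -645*(-47503/136) = 30639435/136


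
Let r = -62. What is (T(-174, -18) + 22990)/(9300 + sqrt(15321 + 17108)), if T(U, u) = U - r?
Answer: 212765400/86457571 - 22878*sqrt(32429)/86457571 ≈ 2.4133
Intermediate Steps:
T(U, u) = 62 + U (T(U, u) = U - 1*(-62) = U + 62 = 62 + U)
(T(-174, -18) + 22990)/(9300 + sqrt(15321 + 17108)) = ((62 - 174) + 22990)/(9300 + sqrt(15321 + 17108)) = (-112 + 22990)/(9300 + sqrt(32429)) = 22878/(9300 + sqrt(32429))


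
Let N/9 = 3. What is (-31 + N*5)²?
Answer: 10816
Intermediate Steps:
N = 27 (N = 9*3 = 27)
(-31 + N*5)² = (-31 + 27*5)² = (-31 + 135)² = 104² = 10816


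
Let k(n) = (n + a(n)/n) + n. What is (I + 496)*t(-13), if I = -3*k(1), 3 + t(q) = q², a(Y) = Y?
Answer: 80842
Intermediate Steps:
k(n) = 1 + 2*n (k(n) = (n + n/n) + n = (n + 1) + n = (1 + n) + n = 1 + 2*n)
t(q) = -3 + q²
I = -9 (I = -3*(1 + 2*1) = -3*(1 + 2) = -3*3 = -9)
(I + 496)*t(-13) = (-9 + 496)*(-3 + (-13)²) = 487*(-3 + 169) = 487*166 = 80842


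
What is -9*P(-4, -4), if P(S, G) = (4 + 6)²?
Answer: -900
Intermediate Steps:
P(S, G) = 100 (P(S, G) = 10² = 100)
-9*P(-4, -4) = -9*100 = -900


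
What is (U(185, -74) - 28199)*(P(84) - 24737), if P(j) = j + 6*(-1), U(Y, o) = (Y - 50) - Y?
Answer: 696592091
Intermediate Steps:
U(Y, o) = -50 (U(Y, o) = (-50 + Y) - Y = -50)
P(j) = -6 + j (P(j) = j - 6 = -6 + j)
(U(185, -74) - 28199)*(P(84) - 24737) = (-50 - 28199)*((-6 + 84) - 24737) = -28249*(78 - 24737) = -28249*(-24659) = 696592091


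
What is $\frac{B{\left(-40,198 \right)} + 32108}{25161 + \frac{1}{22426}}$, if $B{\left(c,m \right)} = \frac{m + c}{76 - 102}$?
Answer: $\frac{9358930450}{7335387631} \approx 1.2759$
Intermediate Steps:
$B{\left(c,m \right)} = - \frac{c}{26} - \frac{m}{26}$ ($B{\left(c,m \right)} = \frac{c + m}{-26} = \left(c + m\right) \left(- \frac{1}{26}\right) = - \frac{c}{26} - \frac{m}{26}$)
$\frac{B{\left(-40,198 \right)} + 32108}{25161 + \frac{1}{22426}} = \frac{\left(\left(- \frac{1}{26}\right) \left(-40\right) - \frac{99}{13}\right) + 32108}{25161 + \frac{1}{22426}} = \frac{\left(\frac{20}{13} - \frac{99}{13}\right) + 32108}{25161 + \frac{1}{22426}} = \frac{- \frac{79}{13} + 32108}{\frac{564260587}{22426}} = \frac{417325}{13} \cdot \frac{22426}{564260587} = \frac{9358930450}{7335387631}$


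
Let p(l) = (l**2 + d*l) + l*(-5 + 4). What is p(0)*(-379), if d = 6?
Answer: 0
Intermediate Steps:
p(l) = l**2 + 5*l (p(l) = (l**2 + 6*l) + l*(-5 + 4) = (l**2 + 6*l) + l*(-1) = (l**2 + 6*l) - l = l**2 + 5*l)
p(0)*(-379) = (0*(5 + 0))*(-379) = (0*5)*(-379) = 0*(-379) = 0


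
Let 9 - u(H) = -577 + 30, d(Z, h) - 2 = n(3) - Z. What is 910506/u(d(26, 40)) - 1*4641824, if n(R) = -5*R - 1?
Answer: -1289971819/278 ≈ -4.6402e+6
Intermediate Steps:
n(R) = -1 - 5*R
d(Z, h) = -14 - Z (d(Z, h) = 2 + ((-1 - 5*3) - Z) = 2 + ((-1 - 15) - Z) = 2 + (-16 - Z) = -14 - Z)
u(H) = 556 (u(H) = 9 - (-577 + 30) = 9 - 1*(-547) = 9 + 547 = 556)
910506/u(d(26, 40)) - 1*4641824 = 910506/556 - 1*4641824 = 910506*(1/556) - 4641824 = 455253/278 - 4641824 = -1289971819/278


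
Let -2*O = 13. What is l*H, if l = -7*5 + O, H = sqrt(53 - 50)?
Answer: -83*sqrt(3)/2 ≈ -71.880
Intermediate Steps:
H = sqrt(3) ≈ 1.7320
O = -13/2 (O = -1/2*13 = -13/2 ≈ -6.5000)
l = -83/2 (l = -7*5 - 13/2 = -35 - 13/2 = -83/2 ≈ -41.500)
l*H = -83*sqrt(3)/2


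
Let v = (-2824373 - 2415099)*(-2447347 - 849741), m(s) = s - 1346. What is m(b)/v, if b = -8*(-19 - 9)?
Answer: -561/8637500128768 ≈ -6.4949e-11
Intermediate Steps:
b = 224 (b = -8*(-28) = 224)
m(s) = -1346 + s
v = 17275000257536 (v = -5239472*(-3297088) = 17275000257536)
m(b)/v = (-1346 + 224)/17275000257536 = -1122*1/17275000257536 = -561/8637500128768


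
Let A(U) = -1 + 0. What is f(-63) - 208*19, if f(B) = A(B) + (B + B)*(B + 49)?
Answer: -2189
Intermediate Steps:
A(U) = -1
f(B) = -1 + 2*B*(49 + B) (f(B) = -1 + (B + B)*(B + 49) = -1 + (2*B)*(49 + B) = -1 + 2*B*(49 + B))
f(-63) - 208*19 = (-1 + 2*(-63)**2 + 98*(-63)) - 208*19 = (-1 + 2*3969 - 6174) - 1*3952 = (-1 + 7938 - 6174) - 3952 = 1763 - 3952 = -2189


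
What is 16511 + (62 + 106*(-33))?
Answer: 13075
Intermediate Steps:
16511 + (62 + 106*(-33)) = 16511 + (62 - 3498) = 16511 - 3436 = 13075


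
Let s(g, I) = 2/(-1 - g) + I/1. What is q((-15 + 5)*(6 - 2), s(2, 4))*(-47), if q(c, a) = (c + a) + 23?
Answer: 1927/3 ≈ 642.33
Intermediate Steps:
s(g, I) = I + 2/(-1 - g) (s(g, I) = 2/(-1 - g) + I*1 = 2/(-1 - g) + I = I + 2/(-1 - g))
q(c, a) = 23 + a + c (q(c, a) = (a + c) + 23 = 23 + a + c)
q((-15 + 5)*(6 - 2), s(2, 4))*(-47) = (23 + (-2 + 4 + 4*2)/(1 + 2) + (-15 + 5)*(6 - 2))*(-47) = (23 + (-2 + 4 + 8)/3 - 10*4)*(-47) = (23 + (⅓)*10 - 40)*(-47) = (23 + 10/3 - 40)*(-47) = -41/3*(-47) = 1927/3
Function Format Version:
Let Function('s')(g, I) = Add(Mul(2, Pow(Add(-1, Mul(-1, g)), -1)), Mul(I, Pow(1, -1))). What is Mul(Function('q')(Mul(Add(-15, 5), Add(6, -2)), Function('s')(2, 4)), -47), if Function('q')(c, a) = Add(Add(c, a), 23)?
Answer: Rational(1927, 3) ≈ 642.33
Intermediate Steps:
Function('s')(g, I) = Add(I, Mul(2, Pow(Add(-1, Mul(-1, g)), -1))) (Function('s')(g, I) = Add(Mul(2, Pow(Add(-1, Mul(-1, g)), -1)), Mul(I, 1)) = Add(Mul(2, Pow(Add(-1, Mul(-1, g)), -1)), I) = Add(I, Mul(2, Pow(Add(-1, Mul(-1, g)), -1))))
Function('q')(c, a) = Add(23, a, c) (Function('q')(c, a) = Add(Add(a, c), 23) = Add(23, a, c))
Mul(Function('q')(Mul(Add(-15, 5), Add(6, -2)), Function('s')(2, 4)), -47) = Mul(Add(23, Mul(Pow(Add(1, 2), -1), Add(-2, 4, Mul(4, 2))), Mul(Add(-15, 5), Add(6, -2))), -47) = Mul(Add(23, Mul(Pow(3, -1), Add(-2, 4, 8)), Mul(-10, 4)), -47) = Mul(Add(23, Mul(Rational(1, 3), 10), -40), -47) = Mul(Add(23, Rational(10, 3), -40), -47) = Mul(Rational(-41, 3), -47) = Rational(1927, 3)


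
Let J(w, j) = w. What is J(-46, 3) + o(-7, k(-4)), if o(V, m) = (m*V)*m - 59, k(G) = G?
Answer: -217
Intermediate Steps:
o(V, m) = -59 + V*m² (o(V, m) = (V*m)*m - 59 = V*m² - 59 = -59 + V*m²)
J(-46, 3) + o(-7, k(-4)) = -46 + (-59 - 7*(-4)²) = -46 + (-59 - 7*16) = -46 + (-59 - 112) = -46 - 171 = -217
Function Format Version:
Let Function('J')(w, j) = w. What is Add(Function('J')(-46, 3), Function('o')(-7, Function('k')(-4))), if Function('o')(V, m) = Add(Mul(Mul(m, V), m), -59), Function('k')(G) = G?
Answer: -217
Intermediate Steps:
Function('o')(V, m) = Add(-59, Mul(V, Pow(m, 2))) (Function('o')(V, m) = Add(Mul(Mul(V, m), m), -59) = Add(Mul(V, Pow(m, 2)), -59) = Add(-59, Mul(V, Pow(m, 2))))
Add(Function('J')(-46, 3), Function('o')(-7, Function('k')(-4))) = Add(-46, Add(-59, Mul(-7, Pow(-4, 2)))) = Add(-46, Add(-59, Mul(-7, 16))) = Add(-46, Add(-59, -112)) = Add(-46, -171) = -217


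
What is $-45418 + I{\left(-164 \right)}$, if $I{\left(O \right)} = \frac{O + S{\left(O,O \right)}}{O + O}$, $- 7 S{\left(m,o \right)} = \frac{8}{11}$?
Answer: $- \frac{286766093}{6314} \approx -45418.0$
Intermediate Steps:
$S{\left(m,o \right)} = - \frac{8}{77}$ ($S{\left(m,o \right)} = - \frac{8 \cdot \frac{1}{11}}{7} = \left(- \frac{1}{7}\right) \frac{8}{11} = - \frac{8}{77}$)
$I{\left(O \right)} = \frac{- \frac{8}{77} + O}{2 O}$ ($I{\left(O \right)} = \frac{O - \frac{8}{77}}{O + O} = \frac{- \frac{8}{77} + O}{2 O}$)
$-45418 + I{\left(-164 \right)} = -45418 + \frac{-8 + 77 \left(-164\right)}{154 \left(-164\right)} = -45418 + \frac{1}{154} \left(- \frac{1}{164}\right) \left(-8 - 12628\right) = -45418 + \frac{1}{154} \left(- \frac{1}{164}\right) \left(-12636\right) = -45418 + \frac{3159}{6314} = - \frac{286766093}{6314}$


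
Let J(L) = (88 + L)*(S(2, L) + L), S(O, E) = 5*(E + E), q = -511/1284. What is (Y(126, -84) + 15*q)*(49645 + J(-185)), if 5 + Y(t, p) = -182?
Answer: -5100820160/107 ≈ -4.7671e+7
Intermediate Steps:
Y(t, p) = -187 (Y(t, p) = -5 - 182 = -187)
q = -511/1284 (q = -511*1/1284 = -511/1284 ≈ -0.39797)
S(O, E) = 10*E (S(O, E) = 5*(2*E) = 10*E)
J(L) = 11*L*(88 + L) (J(L) = (88 + L)*(10*L + L) = (88 + L)*(11*L) = 11*L*(88 + L))
(Y(126, -84) + 15*q)*(49645 + J(-185)) = (-187 + 15*(-511/1284))*(49645 + 11*(-185)*(88 - 185)) = (-187 - 2555/428)*(49645 + 11*(-185)*(-97)) = -82591*(49645 + 197395)/428 = -82591/428*247040 = -5100820160/107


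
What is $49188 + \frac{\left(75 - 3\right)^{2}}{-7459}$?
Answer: $\frac{366888108}{7459} \approx 49187.0$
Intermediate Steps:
$49188 + \frac{\left(75 - 3\right)^{2}}{-7459} = 49188 + 72^{2} \left(- \frac{1}{7459}\right) = 49188 + 5184 \left(- \frac{1}{7459}\right) = 49188 - \frac{5184}{7459} = \frac{366888108}{7459}$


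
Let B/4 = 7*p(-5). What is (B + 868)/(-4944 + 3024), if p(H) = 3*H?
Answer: -7/30 ≈ -0.23333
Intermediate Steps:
B = -420 (B = 4*(7*(3*(-5))) = 4*(7*(-15)) = 4*(-105) = -420)
(B + 868)/(-4944 + 3024) = (-420 + 868)/(-4944 + 3024) = 448/(-1920) = 448*(-1/1920) = -7/30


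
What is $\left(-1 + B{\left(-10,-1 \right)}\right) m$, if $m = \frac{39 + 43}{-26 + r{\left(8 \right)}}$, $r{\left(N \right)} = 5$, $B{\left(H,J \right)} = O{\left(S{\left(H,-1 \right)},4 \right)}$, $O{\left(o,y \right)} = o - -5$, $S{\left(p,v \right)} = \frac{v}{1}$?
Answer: $- \frac{82}{7} \approx -11.714$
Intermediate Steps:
$S{\left(p,v \right)} = v$ ($S{\left(p,v \right)} = v 1 = v$)
$O{\left(o,y \right)} = 5 + o$ ($O{\left(o,y \right)} = o + 5 = 5 + o$)
$B{\left(H,J \right)} = 4$ ($B{\left(H,J \right)} = 5 - 1 = 4$)
$m = - \frac{82}{21}$ ($m = \frac{39 + 43}{-26 + 5} = \frac{82}{-21} = 82 \left(- \frac{1}{21}\right) = - \frac{82}{21} \approx -3.9048$)
$\left(-1 + B{\left(-10,-1 \right)}\right) m = \left(-1 + 4\right) \left(- \frac{82}{21}\right) = 3 \left(- \frac{82}{21}\right) = - \frac{82}{7}$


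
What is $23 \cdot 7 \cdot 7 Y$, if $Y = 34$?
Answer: $38318$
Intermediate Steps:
$23 \cdot 7 \cdot 7 Y = 23 \cdot 7 \cdot 7 \cdot 34 = 23 \cdot 49 \cdot 34 = 1127 \cdot 34 = 38318$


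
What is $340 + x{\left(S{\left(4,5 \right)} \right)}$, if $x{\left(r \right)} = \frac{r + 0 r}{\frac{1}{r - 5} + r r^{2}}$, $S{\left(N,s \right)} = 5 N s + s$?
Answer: $\frac{39359260840}{115762501} \approx 340.0$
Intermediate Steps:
$S{\left(N,s \right)} = s + 5 N s$ ($S{\left(N,s \right)} = 5 N s + s = s + 5 N s$)
$x{\left(r \right)} = \frac{r}{r^{3} + \frac{1}{-5 + r}}$ ($x{\left(r \right)} = \frac{r + 0}{\frac{1}{-5 + r} + r^{3}} = \frac{r}{r^{3} + \frac{1}{-5 + r}}$)
$340 + x{\left(S{\left(4,5 \right)} \right)} = 340 + \frac{5 \left(1 + 5 \cdot 4\right) \left(-5 + 5 \left(1 + 5 \cdot 4\right)\right)}{1 + \left(5 \left(1 + 5 \cdot 4\right)\right)^{4} - 5 \left(5 \left(1 + 5 \cdot 4\right)\right)^{3}} = 340 + \frac{5 \left(1 + 20\right) \left(-5 + 5 \left(1 + 20\right)\right)}{1 + \left(5 \left(1 + 20\right)\right)^{4} - 5 \left(5 \left(1 + 20\right)\right)^{3}} = 340 + \frac{5 \cdot 21 \left(-5 + 5 \cdot 21\right)}{1 + \left(5 \cdot 21\right)^{4} - 5 \left(5 \cdot 21\right)^{3}} = 340 + \frac{105 \left(-5 + 105\right)}{1 + 105^{4} - 5 \cdot 105^{3}} = 340 + 105 \frac{1}{1 + 121550625 - 5788125} \cdot 100 = 340 + 105 \cdot \frac{1}{115762501} \cdot 100 = 340 + \frac{10500}{115762501} = \frac{39359260840}{115762501}$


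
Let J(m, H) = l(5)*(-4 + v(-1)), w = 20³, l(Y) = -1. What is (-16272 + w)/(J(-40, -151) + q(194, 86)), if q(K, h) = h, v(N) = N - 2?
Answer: -8272/93 ≈ -88.946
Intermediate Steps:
v(N) = -2 + N
w = 8000
J(m, H) = 7 (J(m, H) = -(-4 + (-2 - 1)) = -(-4 - 3) = -1*(-7) = 7)
(-16272 + w)/(J(-40, -151) + q(194, 86)) = (-16272 + 8000)/(7 + 86) = -8272/93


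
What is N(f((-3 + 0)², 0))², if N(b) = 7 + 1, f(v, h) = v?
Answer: 64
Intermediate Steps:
N(b) = 8
N(f((-3 + 0)², 0))² = 8² = 64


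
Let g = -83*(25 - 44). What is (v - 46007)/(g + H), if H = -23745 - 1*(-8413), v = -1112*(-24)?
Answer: 19319/13755 ≈ 1.4045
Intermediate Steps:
v = 26688
g = 1577 (g = -83*(-19) = 1577)
H = -15332 (H = -23745 + 8413 = -15332)
(v - 46007)/(g + H) = (26688 - 46007)/(1577 - 15332) = -19319/(-13755) = -19319*(-1/13755) = 19319/13755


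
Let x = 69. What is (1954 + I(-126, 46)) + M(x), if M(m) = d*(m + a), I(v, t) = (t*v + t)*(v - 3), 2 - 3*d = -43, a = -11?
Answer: 744574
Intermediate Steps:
d = 15 (d = ⅔ - ⅓*(-43) = ⅔ + 43/3 = 15)
I(v, t) = (-3 + v)*(t + t*v) (I(v, t) = (t + t*v)*(-3 + v) = (-3 + v)*(t + t*v))
M(m) = -165 + 15*m (M(m) = 15*(m - 11) = 15*(-11 + m) = -165 + 15*m)
(1954 + I(-126, 46)) + M(x) = (1954 + 46*(-3 + (-126)² - 2*(-126))) + (-165 + 15*69) = (1954 + 46*(-3 + 15876 + 252)) + (-165 + 1035) = (1954 + 46*16125) + 870 = (1954 + 741750) + 870 = 743704 + 870 = 744574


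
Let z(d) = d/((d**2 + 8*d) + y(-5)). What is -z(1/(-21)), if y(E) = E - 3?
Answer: -21/3695 ≈ -0.0056834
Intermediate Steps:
y(E) = -3 + E
z(d) = d/(-8 + d**2 + 8*d) (z(d) = d/((d**2 + 8*d) + (-3 - 5)) = d/((d**2 + 8*d) - 8) = d/(-8 + d**2 + 8*d))
-z(1/(-21)) = -1/((-21)*(-8 + (1/(-21))**2 + 8/(-21))) = -(-1)/(21*(-8 + (-1/21)**2 + 8*(-1/21))) = -(-1)/(21*(-8 + 1/441 - 8/21)) = -(-1)/(21*(-3695/441)) = -(-1)*(-441)/(21*3695) = -1*21/3695 = -21/3695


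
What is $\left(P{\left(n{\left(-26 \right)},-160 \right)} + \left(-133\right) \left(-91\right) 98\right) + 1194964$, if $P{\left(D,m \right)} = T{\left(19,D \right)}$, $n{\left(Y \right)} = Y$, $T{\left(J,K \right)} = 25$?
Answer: $2381083$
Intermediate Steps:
$P{\left(D,m \right)} = 25$
$\left(P{\left(n{\left(-26 \right)},-160 \right)} + \left(-133\right) \left(-91\right) 98\right) + 1194964 = \left(25 + \left(-133\right) \left(-91\right) 98\right) + 1194964 = \left(25 + 12103 \cdot 98\right) + 1194964 = \left(25 + 1186094\right) + 1194964 = 1186119 + 1194964 = 2381083$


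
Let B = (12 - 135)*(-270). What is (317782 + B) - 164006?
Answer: 186986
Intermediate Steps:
B = 33210 (B = -123*(-270) = 33210)
(317782 + B) - 164006 = (317782 + 33210) - 164006 = 350992 - 164006 = 186986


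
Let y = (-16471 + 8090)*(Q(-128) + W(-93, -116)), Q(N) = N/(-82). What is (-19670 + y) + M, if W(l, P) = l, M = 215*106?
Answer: 31548289/41 ≈ 7.6947e+5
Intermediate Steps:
M = 22790
Q(N) = -N/82 (Q(N) = N*(-1/82) = -N/82)
y = 31420369/41 (y = (-16471 + 8090)*(-1/82*(-128) - 93) = -8381*(64/41 - 93) = -8381*(-3749/41) = 31420369/41 ≈ 7.6635e+5)
(-19670 + y) + M = (-19670 + 31420369/41) + 22790 = 30613899/41 + 22790 = 31548289/41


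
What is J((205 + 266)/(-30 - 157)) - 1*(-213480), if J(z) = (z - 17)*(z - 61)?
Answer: 7508536820/34969 ≈ 2.1472e+5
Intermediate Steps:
J(z) = (-61 + z)*(-17 + z) (J(z) = (-17 + z)*(-61 + z) = (-61 + z)*(-17 + z))
J((205 + 266)/(-30 - 157)) - 1*(-213480) = (1037 + ((205 + 266)/(-30 - 157))² - 78*(205 + 266)/(-30 - 157)) - 1*(-213480) = (1037 + (471/(-187))² - 36738/(-187)) + 213480 = (1037 + (471*(-1/187))² - 36738*(-1)/187) + 213480 = (1037 + (-471/187)² - 78*(-471/187)) + 213480 = (1037 + 221841/34969 + 36738/187) + 213480 = 43354700/34969 + 213480 = 7508536820/34969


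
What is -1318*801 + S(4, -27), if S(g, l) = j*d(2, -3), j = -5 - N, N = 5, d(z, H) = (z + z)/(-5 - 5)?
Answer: -1055714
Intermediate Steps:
d(z, H) = -z/5 (d(z, H) = (2*z)/(-10) = (2*z)*(-⅒) = -z/5)
j = -10 (j = -5 - 1*5 = -5 - 5 = -10)
S(g, l) = 4 (S(g, l) = -(-2)*2 = -10*(-⅖) = 4)
-1318*801 + S(4, -27) = -1318*801 + 4 = -1055718 + 4 = -1055714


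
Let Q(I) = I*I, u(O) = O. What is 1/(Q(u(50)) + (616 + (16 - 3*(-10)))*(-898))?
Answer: -1/591976 ≈ -1.6893e-6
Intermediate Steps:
Q(I) = I**2
1/(Q(u(50)) + (616 + (16 - 3*(-10)))*(-898)) = 1/(50**2 + (616 + (16 - 3*(-10)))*(-898)) = 1/(2500 + (616 + (16 + 30))*(-898)) = 1/(2500 + (616 + 46)*(-898)) = 1/(2500 + 662*(-898)) = 1/(2500 - 594476) = 1/(-591976) = -1/591976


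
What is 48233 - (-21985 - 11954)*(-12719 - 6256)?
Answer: -643944292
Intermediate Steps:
48233 - (-21985 - 11954)*(-12719 - 6256) = 48233 - (-33939)*(-18975) = 48233 - 1*643992525 = 48233 - 643992525 = -643944292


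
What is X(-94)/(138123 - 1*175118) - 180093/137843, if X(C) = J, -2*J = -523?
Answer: -13397172959/10199003570 ≈ -1.3136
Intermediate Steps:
J = 523/2 (J = -½*(-523) = 523/2 ≈ 261.50)
X(C) = 523/2
X(-94)/(138123 - 1*175118) - 180093/137843 = 523/(2*(138123 - 1*175118)) - 180093/137843 = 523/(2*(138123 - 175118)) - 180093*1/137843 = (523/2)/(-36995) - 180093/137843 = (523/2)*(-1/36995) - 180093/137843 = -523/73990 - 180093/137843 = -13397172959/10199003570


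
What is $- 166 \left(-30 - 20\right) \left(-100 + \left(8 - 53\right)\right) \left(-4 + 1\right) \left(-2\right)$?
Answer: $-7221000$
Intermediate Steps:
$- 166 \left(-30 - 20\right) \left(-100 + \left(8 - 53\right)\right) \left(-4 + 1\right) \left(-2\right) = - 166 \left(- 50 \left(-100 + \left(8 - 53\right)\right)\right) \left(\left(-3\right) \left(-2\right)\right) = - 166 \left(- 50 \left(-100 - 45\right)\right) 6 = - 166 \left(\left(-50\right) \left(-145\right)\right) 6 = \left(-166\right) 7250 \cdot 6 = \left(-1203500\right) 6 = -7221000$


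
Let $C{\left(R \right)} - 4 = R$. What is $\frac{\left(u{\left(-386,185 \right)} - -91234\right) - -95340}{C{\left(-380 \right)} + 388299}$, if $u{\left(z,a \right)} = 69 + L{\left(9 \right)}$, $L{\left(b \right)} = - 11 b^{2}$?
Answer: $\frac{185752}{387923} \approx 0.47884$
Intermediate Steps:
$C{\left(R \right)} = 4 + R$
$u{\left(z,a \right)} = -822$ ($u{\left(z,a \right)} = 69 - 11 \cdot 9^{2} = 69 - 891 = -822$)
$\frac{\left(u{\left(-386,185 \right)} - -91234\right) - -95340}{C{\left(-380 \right)} + 388299} = \frac{\left(-822 - -91234\right) - -95340}{\left(4 - 380\right) + 388299} = \frac{\left(-822 + 91234\right) + \left(-119861 + 215201\right)}{-376 + 388299} = \frac{90412 + 95340}{387923} = 185752 \cdot \frac{1}{387923} = \frac{185752}{387923}$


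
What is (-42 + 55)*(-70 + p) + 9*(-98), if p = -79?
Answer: -2819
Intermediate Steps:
(-42 + 55)*(-70 + p) + 9*(-98) = (-42 + 55)*(-70 - 79) + 9*(-98) = 13*(-149) - 882 = -1937 - 882 = -2819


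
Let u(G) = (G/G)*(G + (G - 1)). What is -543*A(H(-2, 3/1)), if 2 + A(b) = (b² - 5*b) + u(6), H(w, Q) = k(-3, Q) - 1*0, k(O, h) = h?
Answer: -1629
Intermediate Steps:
u(G) = -1 + 2*G (u(G) = 1*(G + (-1 + G)) = 1*(-1 + 2*G) = -1 + 2*G)
H(w, Q) = Q (H(w, Q) = Q - 1*0 = Q + 0 = Q)
A(b) = 9 + b² - 5*b (A(b) = -2 + ((b² - 5*b) + (-1 + 2*6)) = -2 + ((b² - 5*b) + (-1 + 12)) = -2 + ((b² - 5*b) + 11) = -2 + (11 + b² - 5*b) = 9 + b² - 5*b)
-543*A(H(-2, 3/1)) = -543*(9 + (3/1)² - 15/1) = -543*(9 + (3*1)² - 15) = -543*(9 + 3² - 5*3) = -543*(9 + 9 - 15) = -543*3 = -1629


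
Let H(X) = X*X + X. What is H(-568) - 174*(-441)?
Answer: 398790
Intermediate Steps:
H(X) = X + X**2 (H(X) = X**2 + X = X + X**2)
H(-568) - 174*(-441) = -568*(1 - 568) - 174*(-441) = -568*(-567) + 76734 = 322056 + 76734 = 398790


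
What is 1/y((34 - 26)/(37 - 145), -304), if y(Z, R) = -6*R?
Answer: 1/1824 ≈ 0.00054825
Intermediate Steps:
1/y((34 - 26)/(37 - 145), -304) = 1/(-6*(-304)) = 1/1824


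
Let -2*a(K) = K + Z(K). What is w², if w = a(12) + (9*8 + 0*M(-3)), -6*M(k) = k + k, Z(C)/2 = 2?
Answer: 4096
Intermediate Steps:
Z(C) = 4 (Z(C) = 2*2 = 4)
M(k) = -k/3 (M(k) = -(k + k)/6 = -k/3)
a(K) = -2 - K/2 (a(K) = -(K + 4)/2 = -(4 + K)/2 = -2 - K/2)
w = 64 (w = (-2 - ½*12) + (9*8 + 0*(-⅓*(-3))) = (-2 - 6) + (72 + 0*1) = -8 + (72 + 0) = -8 + 72 = 64)
w² = 64² = 4096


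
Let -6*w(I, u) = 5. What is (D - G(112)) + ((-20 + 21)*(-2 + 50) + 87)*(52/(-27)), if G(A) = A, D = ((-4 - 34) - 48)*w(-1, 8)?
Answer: -901/3 ≈ -300.33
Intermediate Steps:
w(I, u) = -⅚ (w(I, u) = -⅙*5 = -⅚)
D = 215/3 (D = ((-4 - 34) - 48)*(-⅚) = (-38 - 48)*(-⅚) = -86*(-⅚) = 215/3 ≈ 71.667)
(D - G(112)) + ((-20 + 21)*(-2 + 50) + 87)*(52/(-27)) = (215/3 - 1*112) + ((-20 + 21)*(-2 + 50) + 87)*(52/(-27)) = (215/3 - 112) + (1*48 + 87)*(52*(-1/27)) = -121/3 + (48 + 87)*(-52/27) = -121/3 + 135*(-52/27) = -121/3 - 260 = -901/3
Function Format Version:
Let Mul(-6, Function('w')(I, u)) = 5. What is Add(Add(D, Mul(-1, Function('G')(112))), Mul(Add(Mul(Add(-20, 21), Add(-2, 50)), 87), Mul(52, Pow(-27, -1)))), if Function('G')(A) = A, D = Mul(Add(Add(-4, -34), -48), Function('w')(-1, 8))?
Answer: Rational(-901, 3) ≈ -300.33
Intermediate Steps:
Function('w')(I, u) = Rational(-5, 6) (Function('w')(I, u) = Mul(Rational(-1, 6), 5) = Rational(-5, 6))
D = Rational(215, 3) (D = Mul(Add(Add(-4, -34), -48), Rational(-5, 6)) = Mul(Add(-38, -48), Rational(-5, 6)) = Mul(-86, Rational(-5, 6)) = Rational(215, 3) ≈ 71.667)
Add(Add(D, Mul(-1, Function('G')(112))), Mul(Add(Mul(Add(-20, 21), Add(-2, 50)), 87), Mul(52, Pow(-27, -1)))) = Add(Add(Rational(215, 3), Mul(-1, 112)), Mul(Add(Mul(Add(-20, 21), Add(-2, 50)), 87), Mul(52, Pow(-27, -1)))) = Add(Add(Rational(215, 3), -112), Mul(Add(Mul(1, 48), 87), Mul(52, Rational(-1, 27)))) = Add(Rational(-121, 3), Mul(Add(48, 87), Rational(-52, 27))) = Add(Rational(-121, 3), Mul(135, Rational(-52, 27))) = Add(Rational(-121, 3), -260) = Rational(-901, 3)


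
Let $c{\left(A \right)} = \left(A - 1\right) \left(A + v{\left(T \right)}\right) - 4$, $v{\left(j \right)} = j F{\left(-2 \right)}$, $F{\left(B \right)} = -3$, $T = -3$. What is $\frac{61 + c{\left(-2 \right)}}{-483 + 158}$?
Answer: $- \frac{36}{325} \approx -0.11077$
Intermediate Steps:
$v{\left(j \right)} = - 3 j$ ($v{\left(j \right)} = j \left(-3\right) = - 3 j$)
$c{\left(A \right)} = -4 + \left(-1 + A\right) \left(9 + A\right)$ ($c{\left(A \right)} = \left(A - 1\right) \left(A - -9\right) - 4 = \left(-1 + A\right) \left(A + 9\right) - 4 = \left(-1 + A\right) \left(9 + A\right) - 4 = -4 + \left(-1 + A\right) \left(9 + A\right)$)
$\frac{61 + c{\left(-2 \right)}}{-483 + 158} = \frac{61 + \left(-13 + \left(-2\right)^{2} + 8 \left(-2\right)\right)}{-483 + 158} = \frac{61 - 25}{-325} = \left(61 - 25\right) \left(- \frac{1}{325}\right) = 36 \left(- \frac{1}{325}\right) = - \frac{36}{325}$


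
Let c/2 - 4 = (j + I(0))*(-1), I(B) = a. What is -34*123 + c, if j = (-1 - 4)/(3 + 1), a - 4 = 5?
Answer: -8379/2 ≈ -4189.5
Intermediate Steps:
a = 9 (a = 4 + 5 = 9)
I(B) = 9
j = -5/4 ≈ -1.2500
c = -15/2 (c = 8 + 2*((-5/4 + 9)*(-1)) = 8 + 2*((31/4)*(-1)) = 8 + 2*(-31/4) = 8 - 31/2 = -15/2 ≈ -7.5000)
-34*123 + c = -34*123 - 15/2 = -4182 - 15/2 = -8379/2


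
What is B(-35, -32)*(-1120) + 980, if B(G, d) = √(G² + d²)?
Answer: 980 - 1120*√2249 ≈ -52134.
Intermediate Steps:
B(-35, -32)*(-1120) + 980 = √((-35)² + (-32)²)*(-1120) + 980 = √(1225 + 1024)*(-1120) + 980 = √2249*(-1120) + 980 = -1120*√2249 + 980 = 980 - 1120*√2249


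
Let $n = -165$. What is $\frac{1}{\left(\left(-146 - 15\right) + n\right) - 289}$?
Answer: $- \frac{1}{615} \approx -0.001626$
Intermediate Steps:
$\frac{1}{\left(\left(-146 - 15\right) + n\right) - 289} = \frac{1}{\left(\left(-146 - 15\right) - 165\right) - 289} = \frac{1}{\left(-161 - 165\right) - 289} = \frac{1}{-326 - 289} = \frac{1}{-615} = - \frac{1}{615}$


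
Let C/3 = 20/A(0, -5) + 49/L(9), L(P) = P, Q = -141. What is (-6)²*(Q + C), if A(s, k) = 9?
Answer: -4248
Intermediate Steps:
C = 23 (C = 3*(20/9 + 49/9) = 3*(23/3) = 23)
(-6)²*(Q + C) = (-6)²*(-141 + 23) = 36*(-118) = -4248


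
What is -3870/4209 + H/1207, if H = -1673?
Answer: -3904249/1693421 ≈ -2.3055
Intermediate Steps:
-3870/4209 + H/1207 = -3870/4209 - 1673/1207 = -3870*1/4209 - 1673*1/1207 = -1290/1403 - 1673/1207 = -3904249/1693421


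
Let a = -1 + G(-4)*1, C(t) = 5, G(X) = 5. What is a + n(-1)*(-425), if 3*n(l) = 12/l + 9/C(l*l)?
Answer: 1449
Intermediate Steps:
a = 4 (a = -1 + 5*1 = -1 + 5 = 4)
n(l) = ⅗ + 4/l (n(l) = (12/l + 9/5)/3 = (9/5 + 12/l)/3 = ⅗ + 4/l)
a + n(-1)*(-425) = 4 + (⅗ + 4/(-1))*(-425) = 4 + (⅗ + 4*(-1))*(-425) = 4 + (⅗ - 4)*(-425) = 4 - 17/5*(-425) = 4 + 1445 = 1449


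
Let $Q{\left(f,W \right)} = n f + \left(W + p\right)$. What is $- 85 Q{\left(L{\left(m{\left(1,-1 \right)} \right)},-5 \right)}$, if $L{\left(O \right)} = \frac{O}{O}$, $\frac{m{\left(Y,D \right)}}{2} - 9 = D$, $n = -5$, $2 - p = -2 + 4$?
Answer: $850$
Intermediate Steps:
$p = 0$ ($p = 2 - \left(-2 + 4\right) = 2 - 2 = 0$)
$m{\left(Y,D \right)} = 18 + 2 D$
$L{\left(O \right)} = 1$
$Q{\left(f,W \right)} = W - 5 f$ ($Q{\left(f,W \right)} = - 5 f + \left(W + 0\right) = - 5 f + W = W - 5 f$)
$- 85 Q{\left(L{\left(m{\left(1,-1 \right)} \right)},-5 \right)} = - 85 \left(-5 - 5\right) = \left(-85\right) \left(-10\right) = 850$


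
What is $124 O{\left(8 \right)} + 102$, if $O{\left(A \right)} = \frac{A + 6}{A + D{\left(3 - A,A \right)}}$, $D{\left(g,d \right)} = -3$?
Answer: $\frac{2246}{5} \approx 449.2$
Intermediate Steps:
$O{\left(A \right)} = \frac{6 + A}{-3 + A}$ ($O{\left(A \right)} = \frac{A + 6}{A - 3} = \frac{6 + A}{-3 + A}$)
$124 O{\left(8 \right)} + 102 = 124 \frac{6 + 8}{-3 + 8} + 102 = 124 \cdot \frac{1}{5} \cdot 14 + 102 = 124 \cdot \frac{14}{5} + 102 = \frac{1736}{5} + 102 = \frac{2246}{5}$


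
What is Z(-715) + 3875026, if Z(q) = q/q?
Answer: 3875027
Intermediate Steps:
Z(q) = 1
Z(-715) + 3875026 = 1 + 3875026 = 3875027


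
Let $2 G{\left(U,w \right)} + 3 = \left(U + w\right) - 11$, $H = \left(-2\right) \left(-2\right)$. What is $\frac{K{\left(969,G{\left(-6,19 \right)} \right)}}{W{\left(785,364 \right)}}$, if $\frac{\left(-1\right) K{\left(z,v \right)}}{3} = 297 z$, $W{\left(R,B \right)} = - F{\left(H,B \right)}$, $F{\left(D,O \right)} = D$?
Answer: $\frac{863379}{4} \approx 2.1584 \cdot 10^{5}$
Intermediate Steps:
$H = 4$
$G{\left(U,w \right)} = -7 + \frac{U}{2} + \frac{w}{2}$ ($G{\left(U,w \right)} = - \frac{3}{2} + \frac{\left(U + w\right) - 11}{2} = - \frac{3}{2} + \frac{-11 + U + w}{2} = - \frac{3}{2} + \left(- \frac{11}{2} + \frac{U}{2} + \frac{w}{2}\right) = -7 + \frac{U}{2} + \frac{w}{2}$)
$W{\left(R,B \right)} = -4$ ($W{\left(R,B \right)} = \left(-1\right) 4 = -4$)
$K{\left(z,v \right)} = - 891 z$ ($K{\left(z,v \right)} = - 3 \cdot 297 z = - 891 z$)
$\frac{K{\left(969,G{\left(-6,19 \right)} \right)}}{W{\left(785,364 \right)}} = \frac{\left(-891\right) 969}{-4} = \left(-863379\right) \left(- \frac{1}{4}\right) = \frac{863379}{4}$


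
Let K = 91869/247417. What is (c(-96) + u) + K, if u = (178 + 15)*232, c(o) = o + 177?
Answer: 11098476238/247417 ≈ 44857.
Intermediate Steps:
c(o) = 177 + o
u = 44776 (u = 193*232 = 44776)
K = 91869/247417 (K = 91869*(1/247417) = 91869/247417 ≈ 0.37131)
(c(-96) + u) + K = ((177 - 96) + 44776) + 91869/247417 = (81 + 44776) + 91869/247417 = 44857 + 91869/247417 = 11098476238/247417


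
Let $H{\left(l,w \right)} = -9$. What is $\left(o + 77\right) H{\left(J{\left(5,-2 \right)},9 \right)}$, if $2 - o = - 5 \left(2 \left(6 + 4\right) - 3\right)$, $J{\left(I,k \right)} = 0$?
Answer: $-1476$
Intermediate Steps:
$o = 87$ ($o = 2 - - 5 \left(2 \left(6 + 4\right) - 3\right) = 2 - - 5 \left(2 \cdot 10 - 3\right) = 2 - - 5 \left(20 - 3\right) = 2 - \left(-5\right) 17 = 2 - -85 = 2 + 85 = 87$)
$\left(o + 77\right) H{\left(J{\left(5,-2 \right)},9 \right)} = \left(87 + 77\right) \left(-9\right) = 164 \left(-9\right) = -1476$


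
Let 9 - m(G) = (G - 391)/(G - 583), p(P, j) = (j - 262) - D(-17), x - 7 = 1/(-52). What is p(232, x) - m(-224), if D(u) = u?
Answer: -3444645/13988 ≈ -246.26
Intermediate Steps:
x = 363/52 (x = 7 + 1/(-52) = 7 - 1/52 = 363/52 ≈ 6.9808)
p(P, j) = -245 + j (p(P, j) = (j - 262) - 1*(-17) = (-262 + j) + 17 = -245 + j)
m(G) = 9 - (-391 + G)/(-583 + G) (m(G) = 9 - (G - 391)/(G - 583) = 9 - (-391 + G)/(-583 + G))
p(232, x) - m(-224) = (-245 + 363/52) - 8*(-607 - 224)/(-583 - 224) = -12377/52 - 8*(-831)/(-807) = -12377/52 - 8*(-1)*(-831)/807 = -12377/52 - 1*2216/269 = -12377/52 - 2216/269 = -3444645/13988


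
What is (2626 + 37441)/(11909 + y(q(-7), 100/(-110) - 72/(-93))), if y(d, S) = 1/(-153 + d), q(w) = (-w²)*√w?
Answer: 19189376096797/5703601640543 - 1963283*I*√7/5703601640543 ≈ 3.3644 - 9.1072e-7*I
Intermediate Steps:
q(w) = -w^(5/2)
(2626 + 37441)/(11909 + y(q(-7), 100/(-110) - 72/(-93))) = (2626 + 37441)/(11909 + 1/(-153 - (-7)^(5/2))) = 40067/(11909 + 1/(-153 - 49*I*√7))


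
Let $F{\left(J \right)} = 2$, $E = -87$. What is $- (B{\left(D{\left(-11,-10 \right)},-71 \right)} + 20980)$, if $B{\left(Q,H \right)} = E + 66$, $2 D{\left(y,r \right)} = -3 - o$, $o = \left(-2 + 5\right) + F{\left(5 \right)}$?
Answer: $-20959$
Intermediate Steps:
$o = 5$ ($o = \left(-2 + 5\right) + 2 = 3 + 2 = 5$)
$D{\left(y,r \right)} = -4$ ($D{\left(y,r \right)} = \frac{-3 - 5}{2} = \frac{1}{2} \left(-8\right) = -4$)
$B{\left(Q,H \right)} = -21$ ($B{\left(Q,H \right)} = -87 + 66 = -21$)
$- (B{\left(D{\left(-11,-10 \right)},-71 \right)} + 20980) = - (-21 + 20980) = \left(-1\right) 20959 = -20959$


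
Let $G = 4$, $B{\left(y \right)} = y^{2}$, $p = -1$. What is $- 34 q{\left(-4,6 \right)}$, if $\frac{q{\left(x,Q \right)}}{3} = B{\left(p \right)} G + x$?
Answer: $0$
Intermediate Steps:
$q{\left(x,Q \right)} = 12 + 3 x$ ($q{\left(x,Q \right)} = 3 \left(\left(-1\right)^{2} \cdot 4 + x\right) = 3 \left(1 \cdot 4 + x\right) = 3 \left(4 + x\right) = 12 + 3 x$)
$- 34 q{\left(-4,6 \right)} = - 34 \left(12 + 3 \left(-4\right)\right) = - 34 \left(12 - 12\right) = \left(-34\right) 0 = 0$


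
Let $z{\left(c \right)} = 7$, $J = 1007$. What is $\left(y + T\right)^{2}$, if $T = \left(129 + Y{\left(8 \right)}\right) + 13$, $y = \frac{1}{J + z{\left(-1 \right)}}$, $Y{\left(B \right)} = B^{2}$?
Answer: $\frac{43632943225}{1028196} \approx 42436.0$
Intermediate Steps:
$y = \frac{1}{1014}$ ($y = \frac{1}{1007 + 7} = \frac{1}{1014} \approx 0.00098619$)
$T = 206$ ($T = \left(129 + 8^{2}\right) + 13 = \left(129 + 64\right) + 13 = 193 + 13 = 206$)
$\left(y + T\right)^{2} = \left(\frac{1}{1014} + 206\right)^{2} = \left(\frac{208885}{1014}\right)^{2} = \frac{43632943225}{1028196}$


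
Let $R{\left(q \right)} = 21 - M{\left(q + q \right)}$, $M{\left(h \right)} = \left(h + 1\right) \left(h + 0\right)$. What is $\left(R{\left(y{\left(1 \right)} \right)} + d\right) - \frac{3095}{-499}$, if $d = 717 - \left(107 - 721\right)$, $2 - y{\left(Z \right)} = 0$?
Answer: $\frac{667763}{499} \approx 1338.2$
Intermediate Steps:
$y{\left(Z \right)} = 2$ ($y{\left(Z \right)} = 2 - 0 = 2 + 0 = 2$)
$M{\left(h \right)} = h \left(1 + h\right)$ ($M{\left(h \right)} = \left(1 + h\right) h = h \left(1 + h\right)$)
$d = 1331$ ($d = 717 - \left(107 - 721\right) = 717 - -614 = 717 + 614 = 1331$)
$R{\left(q \right)} = 21 - 2 q \left(1 + 2 q\right)$ ($R{\left(q \right)} = 21 - \left(q + q\right) \left(1 + \left(q + q\right)\right) = 21 - 2 q \left(1 + 2 q\right)$)
$\left(R{\left(y{\left(1 \right)} \right)} + d\right) - \frac{3095}{-499} = \left(\left(21 - 4 \left(1 + 2 \cdot 2\right)\right) + 1331\right) - \frac{3095}{-499} = \left(\left(21 - 4 \left(1 + 4\right)\right) + 1331\right) - - \frac{3095}{499} = \left(\left(21 - 4 \cdot 5\right) + 1331\right) + \frac{3095}{499} = \left(\left(21 - 20\right) + 1331\right) + \frac{3095}{499} = \left(1 + 1331\right) + \frac{3095}{499} = 1332 + \frac{3095}{499} = \frac{667763}{499}$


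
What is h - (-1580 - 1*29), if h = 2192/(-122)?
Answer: 97053/61 ≈ 1591.0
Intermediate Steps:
h = -1096/61 (h = 2192*(-1/122) = -1096/61 ≈ -17.967)
h - (-1580 - 1*29) = -1096/61 - (-1580 - 1*29) = -1096/61 - (-1580 - 29) = -1096/61 - 1*(-1609) = -1096/61 + 1609 = 97053/61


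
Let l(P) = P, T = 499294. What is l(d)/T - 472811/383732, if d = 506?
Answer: -5127772327/4165110548 ≈ -1.2311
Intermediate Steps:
l(d)/T - 472811/383732 = 506/499294 - 472811/383732 = 506*(1/499294) - 472811*1/383732 = 253/249647 - 20557/16684 = -5127772327/4165110548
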